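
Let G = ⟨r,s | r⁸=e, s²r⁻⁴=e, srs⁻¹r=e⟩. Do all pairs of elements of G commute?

r·s = rs but s·r = r³s⁻¹, so r·s ≠ s·r and G is not abelian.

Answer: No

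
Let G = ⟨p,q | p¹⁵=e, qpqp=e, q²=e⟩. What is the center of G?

An element z ∈ Z(G) iff z commutes with every generator.
For example e is central: e·p = p = p·e; e·q = q = q·e.
Whereas p ∉ Z(G) since p·q = pq ≠ p¹⁴q = q·p.
Checking each of the 30 elements this way gives Z(G) = {e}, of order 1.

Answer: {e}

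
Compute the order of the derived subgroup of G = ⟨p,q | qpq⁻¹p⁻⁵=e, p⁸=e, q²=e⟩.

G' = [G, G] is generated by all commutators. The generator-pair commutators are: [p, q] = p⁴.
The subgroup they normally generate is {e, p⁴}, of order 2.
Check: |G/G'| = 16/2 = 8 is the order of the abelianisation.

Answer: 2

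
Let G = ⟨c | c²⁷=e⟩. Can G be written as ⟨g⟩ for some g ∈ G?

|G| = 27. The element c has order 27 (its powers give 27 distinct elements), so ⟨c⟩ = G and G is cyclic.

Answer: Yes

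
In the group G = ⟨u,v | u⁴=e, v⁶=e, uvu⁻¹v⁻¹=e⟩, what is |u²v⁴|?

Compute successive powers until reaching e:
  (u²v⁴)¹ = u²v⁴, (u²v⁴)² = v², (u²v⁴)³ = u², (u²v⁴)⁴ = v⁴, (u²v⁴)⁵ = u²v², (u²v⁴)⁶ = e.
The smallest positive k with (u²v⁴)ᵏ = e is 6.

Answer: 6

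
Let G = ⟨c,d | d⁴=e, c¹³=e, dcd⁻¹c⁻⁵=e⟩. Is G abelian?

c·d = cd but d·c = c⁵d, so c·d ≠ d·c and G is not abelian.

Answer: No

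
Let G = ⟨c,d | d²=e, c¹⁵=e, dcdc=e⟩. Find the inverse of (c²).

The order of (c²) is 15 (smallest k with (c²)ᵏ = e), so (c²)⁻¹ = (c²)¹⁴ = c¹³.
Check: (c²) · (c¹³) → (c²) · c¹³ = e, giving e as required.

Answer: c¹³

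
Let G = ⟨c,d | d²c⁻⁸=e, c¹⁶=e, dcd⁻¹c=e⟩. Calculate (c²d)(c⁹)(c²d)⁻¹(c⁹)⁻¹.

[(c²d), (c⁹)] = (c²d)·(c⁹)·(c²d)⁻¹·(c⁹)⁻¹.
  (c²d) · (c⁹) = cd⁻¹
  (cd⁻¹) · (c²d⁻¹) = c⁷
  (c⁷) · (c⁷) = c¹⁴

Answer: c¹⁴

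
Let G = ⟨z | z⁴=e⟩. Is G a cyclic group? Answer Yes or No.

|G| = 4. The element z has order 4 (its powers give 4 distinct elements), so ⟨z⟩ = G and G is cyclic.

Answer: Yes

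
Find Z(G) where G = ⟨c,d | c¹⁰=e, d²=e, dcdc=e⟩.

An element z ∈ Z(G) iff z commutes with every generator.
For example c⁵ is central: (c⁵)·c = c⁶ = c·(c⁵); (c⁵)·d = c⁵d = d·(c⁵).
Whereas c ∉ Z(G) since c·d = cd ≠ c⁹d = d·c.
Checking each of the 20 elements this way gives Z(G) = {e, c⁵}, of order 2.

Answer: {e, c⁵}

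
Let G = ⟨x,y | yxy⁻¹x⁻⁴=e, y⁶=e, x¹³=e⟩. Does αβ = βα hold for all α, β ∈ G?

x·y = xy but y·x = x⁴y, so x·y ≠ y·x and G is not abelian.

Answer: No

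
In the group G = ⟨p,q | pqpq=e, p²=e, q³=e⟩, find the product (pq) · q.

Compute (pq) · q by multiplying left to right and reducing via the relations at each step:
  (pq) · q = pq²

Answer: pq²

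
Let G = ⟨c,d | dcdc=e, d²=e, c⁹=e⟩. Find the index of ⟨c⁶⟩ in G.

First find ord(c⁶) by computing successive powers:
  (c⁶)¹ = c⁶, (c⁶)² = c³, (c⁶)³ = e.
So |⟨c⁶⟩| = ord(c⁶) = 3. With |G| = 18, by Lagrange [G : ⟨c⁶⟩] = 18/3 = 6.

Answer: 6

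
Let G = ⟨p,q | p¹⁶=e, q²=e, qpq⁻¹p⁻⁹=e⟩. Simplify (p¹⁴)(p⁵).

Compute (p¹⁴) · (p⁵) by multiplying left to right and reducing via the relations at each step:
  (p¹⁴) · p⁵ = p³

Answer: p³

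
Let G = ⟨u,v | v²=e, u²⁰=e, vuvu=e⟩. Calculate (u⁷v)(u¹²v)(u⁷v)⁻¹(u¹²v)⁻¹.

[(u⁷v), (u¹²v)] = (u⁷v)·(u¹²v)·(u⁷v)⁻¹·(u¹²v)⁻¹.
  (u⁷v) · (u¹²v) = u¹⁵
  (u¹⁵) · (u⁷v) = u²v
  (u²v) · (u¹²v) = u¹⁰

Answer: u¹⁰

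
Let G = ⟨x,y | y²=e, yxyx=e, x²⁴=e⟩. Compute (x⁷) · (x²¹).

Compute (x⁷) · (x²¹) by multiplying left to right and reducing via the relations at each step:
  (x⁷) · x²¹ = x⁴

Answer: x⁴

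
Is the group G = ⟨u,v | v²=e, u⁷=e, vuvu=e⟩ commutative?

u·v = uv but v·u = u⁶v, so u·v ≠ v·u and G is not abelian.

Answer: No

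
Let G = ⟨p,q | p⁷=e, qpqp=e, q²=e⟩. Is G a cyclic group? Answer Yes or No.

Every cyclic group is abelian. But p·q = pq while q·p = p⁶q, so p·q ≠ q·p and G is not abelian. Hence G is not cyclic.

Answer: No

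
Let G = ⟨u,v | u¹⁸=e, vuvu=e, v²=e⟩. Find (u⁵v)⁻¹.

The order of (u⁵v) is 2 (smallest k with (u⁵v)ᵏ = e), so (u⁵v)⁻¹ = (u⁵v)¹ = u⁵v.
Check: (u⁵v) · (u⁵v) → (u⁵v) · u⁵ = v;   v · v = e, giving e as required.

Answer: u⁵v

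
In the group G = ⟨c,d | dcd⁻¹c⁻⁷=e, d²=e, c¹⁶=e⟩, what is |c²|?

Compute successive powers until reaching e:
  (c²)¹ = c², (c²)² = c⁴, (c²)³ = c⁶, (c²)⁴ = c⁸, (c²)⁵ = c¹⁰, (c²)⁶ = c¹², (c²)⁷ = c¹⁴, (c²)⁸ = e.
The smallest positive k with (c²)ᵏ = e is 8.

Answer: 8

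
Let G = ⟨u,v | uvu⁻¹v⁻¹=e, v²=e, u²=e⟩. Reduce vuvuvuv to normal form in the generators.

Multiply left to right, reducing at each step:
  v · u = uv
  (uv) · v = u
  u · u = e
  e · v = v
  v · u = uv
  (uv) · v = u

Answer: u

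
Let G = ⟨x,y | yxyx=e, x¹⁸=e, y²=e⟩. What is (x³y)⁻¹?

The order of (x³y) is 2 (smallest k with (x³y)ᵏ = e), so (x³y)⁻¹ = (x³y)¹ = x³y.
Check: (x³y) · (x³y) → (x³y) · x³ = y;   y · y = e, giving e as required.

Answer: x³y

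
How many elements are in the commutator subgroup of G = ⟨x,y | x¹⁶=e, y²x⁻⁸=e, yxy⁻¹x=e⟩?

G' = [G, G] is generated by all commutators. The generator-pair commutators are: [x, y] = x².
The subgroup they normally generate is {e, x², x⁴, x⁶, x⁸, x¹⁰, x¹², x¹⁴}, of order 8.
Check: |G/G'| = 32/8 = 4 is the order of the abelianisation.

Answer: 8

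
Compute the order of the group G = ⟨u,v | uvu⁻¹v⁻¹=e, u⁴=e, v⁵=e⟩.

Enumerate words in the generators, reducing via the relations: the distinct elements are
  {e, u, v, uv, u², u³, v², v³, v⁴, uv², uv³, uv⁴, u²v, u³v, u²v², u²v³, u²v⁴, u³v², u³v³, u³v⁴}.
No further products give new elements, so |G| = 20.

Answer: 20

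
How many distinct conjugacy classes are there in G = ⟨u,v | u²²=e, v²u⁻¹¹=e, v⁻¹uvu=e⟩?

The conjugacy classes (representative and size) are:
  [e] (size 1), [u²¹] (size 2), [u²] (size 2), [u³] (size 2), [u¹⁸] (size 2), [u¹⁷] (size 2), [u⁶] (size 2), [u⁷] (size 2), [u⁸] (size 2), [u¹³] (size 2), [u¹²] (size 2), [u¹¹] (size 1), [u¹⁰v] (size 11), [u⁷v] (size 11).
Class equation: 1 + 2 + 2 + 2 + 2 + 2 + 2 + 2 + 2 + 2 + 2 + 1 + 11 + 11 = 44 = |G|. So G has 14 conjugacy classes.

Answer: 14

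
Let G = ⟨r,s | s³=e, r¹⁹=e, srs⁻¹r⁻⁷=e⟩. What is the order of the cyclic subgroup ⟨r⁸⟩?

|⟨r⁸⟩| equals the order of r⁸. Compute successive powers until reaching e:
  (r⁸)¹ = r⁸, (r⁸)² = r¹⁶, (r⁸)³ = r⁵, (r⁸)⁴ = r¹³, (r⁸)⁵ = r², (r⁸)⁶ = r¹⁰, (r⁸)⁷ = r¹⁸, (r⁸)⁸ = r⁷, (r⁸)⁹ = r¹⁵, (r⁸)¹⁰ = r⁴, (r⁸)¹¹ = r¹², (r⁸)¹² = r, (r⁸)¹³ = r⁹, (r⁸)¹⁴ = r¹⁷, (r⁸)¹⁵ = r⁶, (r⁸)¹⁶ = r¹⁴, (r⁸)¹⁷ = r³, (r⁸)¹⁸ = r¹¹, (r⁸)¹⁹ = e.
The smallest positive k with (r⁸)ᵏ = e is 19, so |⟨r⁸⟩| = 19.

Answer: 19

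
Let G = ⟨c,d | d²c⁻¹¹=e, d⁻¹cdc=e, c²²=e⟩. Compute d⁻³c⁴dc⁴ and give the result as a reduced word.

Multiply left to right, reducing at each step:
  d · c⁴ = c⁷d⁻¹
  (c⁷d⁻¹) · d = c⁷
  (c⁷) · c⁴ = c¹¹

Answer: c¹¹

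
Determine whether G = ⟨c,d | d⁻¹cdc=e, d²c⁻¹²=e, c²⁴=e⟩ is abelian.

c·d = cd but d·c = c¹¹d⁻¹, so c·d ≠ d·c and G is not abelian.

Answer: No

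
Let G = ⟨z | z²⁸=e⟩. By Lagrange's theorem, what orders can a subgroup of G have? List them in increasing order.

|G| = 28 = 2² · 7. By Lagrange's theorem the order of any subgroup divides 28; the divisors of 28 are 1, 2, 4, 7, 14, 28.

Answer: 1, 2, 4, 7, 14, 28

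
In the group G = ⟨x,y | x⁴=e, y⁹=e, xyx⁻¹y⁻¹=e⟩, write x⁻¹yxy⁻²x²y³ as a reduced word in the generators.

Multiply left to right, reducing at each step:
  (x³) · y = x³y
  (x³y) · x = y
  y · y⁻² = y⁸
  (y⁸) · x² = x²y⁸
  (x²y⁸) · y³ = x²y²

Answer: x²y²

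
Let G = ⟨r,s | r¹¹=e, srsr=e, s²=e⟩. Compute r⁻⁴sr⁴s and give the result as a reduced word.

Multiply left to right, reducing at each step:
  (r⁷) · s = r⁷s
  (r⁷s) · r⁴ = r³s
  (r³s) · s = r³

Answer: r³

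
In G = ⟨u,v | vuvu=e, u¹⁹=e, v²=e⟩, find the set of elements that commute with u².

⟨u²⟩ ⊆ C_G(u²) since powers of u² commute with u²; so |C_G(u²)| ≥ |⟨u²⟩| = 19.
By orbit–stabilizer, |C_G(u²)| = |G| / |conj. class of u²| = 38 / 2 = 19.
The 19 elements commuting with u² are {e, u, u², u³, u⁴, u⁵, u⁶, u⁷, u⁸, u⁹, u¹⁰, u¹¹, u¹², u¹³, u¹⁴, u¹⁵, u¹⁶, u¹⁷, u¹⁸}.

Answer: {e, u, u², u³, u⁴, u⁵, u⁶, u⁷, u⁸, u⁹, u¹⁰, u¹¹, u¹², u¹³, u¹⁴, u¹⁵, u¹⁶, u¹⁷, u¹⁸}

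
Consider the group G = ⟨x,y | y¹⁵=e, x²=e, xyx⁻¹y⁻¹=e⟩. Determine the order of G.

Enumerate words in the generators, reducing via the relations: the distinct elements are
  {e, x, y, xy, y², y³, y⁴, y⁵, y⁶, y⁷, y⁸, y⁹, xy², xy³, xy⁴, xy⁵, xy⁶, xy⁷, xy⁸, xy⁹, y¹², y¹³, y¹¹, y¹⁰, y¹⁴, xy¹², xy¹³, xy¹¹, xy¹⁰, xy¹⁴}.
No further products give new elements, so |G| = 30.

Answer: 30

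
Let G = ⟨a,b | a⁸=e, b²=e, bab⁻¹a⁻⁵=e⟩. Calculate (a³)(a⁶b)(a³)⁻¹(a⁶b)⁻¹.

[(a³), (a⁶b)] = (a³)·(a⁶b)·(a³)⁻¹·(a⁶b)⁻¹.
  (a³) · (a⁶b) = ab
  (ab) · (a⁵) = a²b
  (a²b) · (a²b) = a⁴

Answer: a⁴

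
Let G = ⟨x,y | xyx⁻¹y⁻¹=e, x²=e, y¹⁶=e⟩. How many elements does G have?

Enumerate words in the generators, reducing via the relations: the distinct elements are
  {e, x, y, xy, y², y³, y⁴, y⁵, y⁶, y⁷, y⁸, y⁹, xy², xy³, xy⁴, xy⁵, xy⁶, xy⁷, xy⁸, xy⁹, y¹², y¹³, y¹¹, y¹⁰, y¹⁴, y¹⁵, xy¹², xy¹³, xy¹¹, xy¹⁰, xy¹⁴, xy¹⁵}.
No further products give new elements, so |G| = 32.

Answer: 32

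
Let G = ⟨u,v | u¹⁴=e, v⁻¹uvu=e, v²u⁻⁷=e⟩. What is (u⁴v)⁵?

Compute successive powers of (u⁴v), reducing at each step:
  (u⁴v)²: (u⁴v) · u⁴ = v;   v · v = u⁷
  (u⁴v)³: (u⁷) · u⁴ = u¹¹;   (u¹¹) · v = u⁴v⁻¹
  (u⁴v)⁴: (u⁴v⁻¹) · u⁴ = v⁻¹;   (v⁻¹) · v = e
  (u⁴v)⁵: e · u⁴ = u⁴;   (u⁴) · v = u⁴v

Answer: u⁴v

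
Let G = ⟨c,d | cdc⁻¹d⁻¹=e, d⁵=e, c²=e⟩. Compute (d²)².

Compute successive powers of (d²), reducing at each step:
  (d²)²: (d²) · d² = d⁴

Answer: d⁴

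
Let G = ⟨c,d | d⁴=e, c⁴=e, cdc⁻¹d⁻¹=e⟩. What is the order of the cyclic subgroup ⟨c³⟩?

|⟨c³⟩| equals the order of c³. Compute successive powers until reaching e:
  (c³)¹ = c³, (c³)² = c², (c³)³ = c, (c³)⁴ = e.
The smallest positive k with (c³)ᵏ = e is 4, so |⟨c³⟩| = 4.

Answer: 4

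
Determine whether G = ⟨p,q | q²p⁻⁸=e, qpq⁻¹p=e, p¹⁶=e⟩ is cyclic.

Every cyclic group is abelian. But p·q = pq while q·p = p⁷q⁻¹, so p·q ≠ q·p and G is not abelian. Hence G is not cyclic.

Answer: No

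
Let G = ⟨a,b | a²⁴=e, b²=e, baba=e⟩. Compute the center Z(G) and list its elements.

An element z ∈ Z(G) iff z commutes with every generator.
For example a¹² is central: (a¹²)·a = a¹³ = a·(a¹²); (a¹²)·b = a¹²b = b·(a¹²).
Whereas a ∉ Z(G) since a·b = ab ≠ a²³b = b·a.
Checking each of the 48 elements this way gives Z(G) = {e, a¹²}, of order 2.

Answer: {e, a¹²}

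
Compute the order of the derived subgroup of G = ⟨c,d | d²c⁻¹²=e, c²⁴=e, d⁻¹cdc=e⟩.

G' = [G, G] is generated by all commutators. The generator-pair commutators are: [c, d] = c².
The subgroup they normally generate is {e, c², c⁴, c⁶, c⁸, c¹⁰, c¹², c¹⁴, c¹⁶, c¹⁸, c²⁰, c²²}, of order 12.
Check: |G/G'| = 48/12 = 4 is the order of the abelianisation.

Answer: 12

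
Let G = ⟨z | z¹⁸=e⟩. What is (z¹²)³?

Compute successive powers of (z¹²), reducing at each step:
  (z¹²)²: (z¹²) · z¹² = z⁶
  (z¹²)³: (z⁶) · z¹² = e

Answer: e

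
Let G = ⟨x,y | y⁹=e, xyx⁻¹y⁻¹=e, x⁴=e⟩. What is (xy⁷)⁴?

Compute successive powers of (xy⁷), reducing at each step:
  (xy⁷)²: (xy⁷) · x = x²y⁷;   (x²y⁷) · y⁷ = x²y⁵
  (xy⁷)³: (x²y⁵) · x = x³y⁵;   (x³y⁵) · y⁷ = x³y³
  (xy⁷)⁴: (x³y³) · x = y³;   (y³) · y⁷ = y

Answer: y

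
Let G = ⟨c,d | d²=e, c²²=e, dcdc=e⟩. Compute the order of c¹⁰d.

Compute successive powers until reaching e:
  (c¹⁰d)¹ = c¹⁰d, (c¹⁰d)² = e.
The smallest positive k with (c¹⁰d)ᵏ = e is 2.

Answer: 2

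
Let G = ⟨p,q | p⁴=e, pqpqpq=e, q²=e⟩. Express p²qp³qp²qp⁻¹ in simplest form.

Multiply left to right, reducing at each step:
  (p²) · q = p²q
  (p²q) · p³ = p²qp³
  (p²qp³) · q = p³qp
  (p³qp) · p² = p³qp³
  (p³qp³) · q = qp
  (qp) · p⁻¹ = q

Answer: q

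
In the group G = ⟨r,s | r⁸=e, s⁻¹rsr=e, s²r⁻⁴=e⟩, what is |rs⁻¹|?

Compute successive powers until reaching e:
  (rs⁻¹)¹ = rs⁻¹, (rs⁻¹)² = r⁴, (rs⁻¹)³ = rs, (rs⁻¹)⁴ = e.
The smallest positive k with (rs⁻¹)ᵏ = e is 4.

Answer: 4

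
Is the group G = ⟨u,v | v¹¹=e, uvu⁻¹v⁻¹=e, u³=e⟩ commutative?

Each pair of generators commutes: u·v = uv = v·u. Since the generators pairwise commute, every element of G commutes with every other, so G is abelian.

Answer: Yes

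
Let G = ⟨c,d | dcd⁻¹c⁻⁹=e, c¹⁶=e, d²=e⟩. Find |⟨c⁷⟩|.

|⟨c⁷⟩| equals the order of c⁷. Compute successive powers until reaching e:
  (c⁷)¹ = c⁷, (c⁷)² = c¹⁴, (c⁷)³ = c⁵, (c⁷)⁴ = c¹², (c⁷)⁵ = c³, (c⁷)⁶ = c¹⁰, (c⁷)⁷ = c, (c⁷)⁸ = c⁸, (c⁷)⁹ = c¹⁵, (c⁷)¹⁰ = c⁶, (c⁷)¹¹ = c¹³, (c⁷)¹² = c⁴, (c⁷)¹³ = c¹¹, (c⁷)¹⁴ = c², (c⁷)¹⁵ = c⁹, (c⁷)¹⁶ = e.
The smallest positive k with (c⁷)ᵏ = e is 16, so |⟨c⁷⟩| = 16.

Answer: 16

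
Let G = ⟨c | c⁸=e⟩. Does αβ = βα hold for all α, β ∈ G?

G has a single generator, so G is cyclic and hence abelian.

Answer: Yes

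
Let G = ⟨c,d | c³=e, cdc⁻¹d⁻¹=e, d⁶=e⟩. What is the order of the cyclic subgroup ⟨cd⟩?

|⟨cd⟩| equals the order of cd. Compute successive powers until reaching e:
  (cd)¹ = cd, (cd)² = c²d², (cd)³ = d³, (cd)⁴ = cd⁴, (cd)⁵ = c²d⁵, (cd)⁶ = e.
The smallest positive k with (cd)ᵏ = e is 6, so |⟨cd⟩| = 6.

Answer: 6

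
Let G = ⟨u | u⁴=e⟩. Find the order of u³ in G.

Compute successive powers until reaching e:
  (u³)¹ = u³, (u³)² = u², (u³)³ = u, (u³)⁴ = e.
The smallest positive k with (u³)ᵏ = e is 4.

Answer: 4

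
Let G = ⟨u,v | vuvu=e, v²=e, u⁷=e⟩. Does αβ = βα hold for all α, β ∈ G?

u·v = uv but v·u = u⁶v, so u·v ≠ v·u and G is not abelian.

Answer: No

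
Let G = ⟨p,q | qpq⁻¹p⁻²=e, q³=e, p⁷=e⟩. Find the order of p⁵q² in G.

Compute successive powers until reaching e:
  (p⁵q²)¹ = p⁵q², (p⁵q²)² = p⁴q, (p⁵q²)³ = e.
The smallest positive k with (p⁵q²)ᵏ = e is 3.

Answer: 3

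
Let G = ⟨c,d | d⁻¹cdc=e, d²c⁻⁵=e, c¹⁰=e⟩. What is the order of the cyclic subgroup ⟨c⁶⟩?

|⟨c⁶⟩| equals the order of c⁶. Compute successive powers until reaching e:
  (c⁶)¹ = c⁶, (c⁶)² = c², (c⁶)³ = c⁸, (c⁶)⁴ = c⁴, (c⁶)⁵ = e.
The smallest positive k with (c⁶)ᵏ = e is 5, so |⟨c⁶⟩| = 5.

Answer: 5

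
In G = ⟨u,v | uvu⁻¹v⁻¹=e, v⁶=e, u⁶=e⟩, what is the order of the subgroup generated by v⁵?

|⟨v⁵⟩| equals the order of v⁵. Compute successive powers until reaching e:
  (v⁵)¹ = v⁵, (v⁵)² = v⁴, (v⁵)³ = v³, (v⁵)⁴ = v², (v⁵)⁵ = v, (v⁵)⁶ = e.
The smallest positive k with (v⁵)ᵏ = e is 6, so |⟨v⁵⟩| = 6.

Answer: 6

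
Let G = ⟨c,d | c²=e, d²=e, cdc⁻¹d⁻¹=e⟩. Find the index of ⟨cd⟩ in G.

First find ord(cd) by computing successive powers:
  (cd)¹ = cd, (cd)² = e.
So |⟨cd⟩| = ord(cd) = 2. With |G| = 4, by Lagrange [G : ⟨cd⟩] = 4/2 = 2.

Answer: 2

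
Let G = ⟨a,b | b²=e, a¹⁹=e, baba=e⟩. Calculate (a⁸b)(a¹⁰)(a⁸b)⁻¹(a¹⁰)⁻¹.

[(a⁸b), (a¹⁰)] = (a⁸b)·(a¹⁰)·(a⁸b)⁻¹·(a¹⁰)⁻¹.
  (a⁸b) · (a¹⁰) = a¹⁷b
  (a¹⁷b) · (a⁸b) = a⁹
  (a⁹) · (a⁹) = a¹⁸

Answer: a¹⁸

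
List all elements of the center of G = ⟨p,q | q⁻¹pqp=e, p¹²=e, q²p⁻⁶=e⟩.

An element z ∈ Z(G) iff z commutes with every generator.
For example p⁶ is central: (p⁶)·p = p⁷ = p·(p⁶); (p⁶)·q = q⁻¹ = q·(p⁶).
Whereas p ∉ Z(G) since p·q = pq ≠ p⁵q⁻¹ = q·p.
Checking each of the 24 elements this way gives Z(G) = {e, p⁶}, of order 2.

Answer: {e, p⁶}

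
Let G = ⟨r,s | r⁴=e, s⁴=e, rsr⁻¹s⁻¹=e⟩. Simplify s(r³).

Compute s · (r³) by multiplying left to right and reducing via the relations at each step:
  s · r³ = r³s

Answer: r³s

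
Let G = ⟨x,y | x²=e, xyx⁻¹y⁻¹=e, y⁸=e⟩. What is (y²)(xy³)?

Compute (y²) · (xy³) by multiplying left to right and reducing via the relations at each step:
  (y²) · x = xy²
  (xy²) · y³ = xy⁵

Answer: xy⁵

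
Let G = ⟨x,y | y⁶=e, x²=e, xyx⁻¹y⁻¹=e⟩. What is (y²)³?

Compute successive powers of (y²), reducing at each step:
  (y²)²: (y²) · y² = y⁴
  (y²)³: (y⁴) · y² = e

Answer: e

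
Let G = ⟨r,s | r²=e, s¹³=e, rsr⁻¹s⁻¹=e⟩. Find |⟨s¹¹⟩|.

|⟨s¹¹⟩| equals the order of s¹¹. Compute successive powers until reaching e:
  (s¹¹)¹ = s¹¹, (s¹¹)² = s⁹, (s¹¹)³ = s⁷, (s¹¹)⁴ = s⁵, (s¹¹)⁵ = s³, (s¹¹)⁶ = s, (s¹¹)⁷ = s¹², (s¹¹)⁸ = s¹⁰, (s¹¹)⁹ = s⁸, (s¹¹)¹⁰ = s⁶, (s¹¹)¹¹ = s⁴, (s¹¹)¹² = s², (s¹¹)¹³ = e.
The smallest positive k with (s¹¹)ᵏ = e is 13, so |⟨s¹¹⟩| = 13.

Answer: 13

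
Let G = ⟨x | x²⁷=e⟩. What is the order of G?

G is generated by a single element, so G is cyclic. The relator gives x²⁷ = e and no smaller power is forced to be e, so the 27 powers {e, x, x², x³, x⁴, x⁵, x⁶, x⁷, x⁸, x⁹, x²², x²³, x²¹, x²⁰, x²⁴, x²⁵, x²⁶, x¹², x¹³, x¹¹, x¹⁰, x¹⁴, x¹⁵, x¹⁶, x¹⁷, x¹⁸, x¹⁹} are distinct. Hence |G| = 27.

Answer: 27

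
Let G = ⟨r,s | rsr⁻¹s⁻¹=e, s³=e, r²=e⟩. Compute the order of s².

Compute successive powers until reaching e:
  (s²)¹ = s², (s²)² = s, (s²)³ = e.
The smallest positive k with (s²)ᵏ = e is 3.

Answer: 3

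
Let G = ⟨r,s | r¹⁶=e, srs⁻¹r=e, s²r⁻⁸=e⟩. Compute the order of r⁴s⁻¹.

Compute successive powers until reaching e:
  (r⁴s⁻¹)¹ = r⁴s⁻¹, (r⁴s⁻¹)² = r⁸, (r⁴s⁻¹)³ = r⁴s, (r⁴s⁻¹)⁴ = e.
The smallest positive k with (r⁴s⁻¹)ᵏ = e is 4.

Answer: 4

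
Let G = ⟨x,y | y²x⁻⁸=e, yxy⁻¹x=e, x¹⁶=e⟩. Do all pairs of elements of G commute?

x·y = xy but y·x = x⁷y⁻¹, so x·y ≠ y·x and G is not abelian.

Answer: No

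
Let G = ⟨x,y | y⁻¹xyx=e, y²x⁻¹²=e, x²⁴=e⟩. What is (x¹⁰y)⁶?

Compute successive powers of (x¹⁰y), reducing at each step:
  (x¹⁰y)²: (x¹⁰y) · x¹⁰ = y;   y · y = x¹²
  (x¹⁰y)³: (x¹²) · x¹⁰ = x²²;   (x²²) · y = x¹⁰y⁻¹
  (x¹⁰y)⁴: (x¹⁰y⁻¹) · x¹⁰ = y⁻¹;   (y⁻¹) · y = e
  (x¹⁰y)⁵: e · x¹⁰ = x¹⁰;   (x¹⁰) · y = x¹⁰y
  (x¹⁰y)⁶: (x¹⁰y) · x¹⁰ = y;   y · y = x¹²

Answer: x¹²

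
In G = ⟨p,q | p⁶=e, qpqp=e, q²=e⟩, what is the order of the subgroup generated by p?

|⟨p⟩| equals the order of p. Compute successive powers until reaching e:
  p¹ = p, p² = p², p³ = p³, p⁴ = p⁴, p⁵ = p⁵, p⁶ = e.
The smallest positive k with pᵏ = e is 6, so |⟨p⟩| = 6.

Answer: 6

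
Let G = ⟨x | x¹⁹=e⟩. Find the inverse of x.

The order of x is 19 (smallest k with xᵏ = e), so x⁻¹ = x¹⁸ = x¹⁸.
Check: x · (x¹⁸) → x · x¹⁸ = e, giving e as required.

Answer: x¹⁸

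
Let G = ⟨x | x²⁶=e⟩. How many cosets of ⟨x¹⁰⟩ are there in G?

First find ord(x¹⁰) by computing successive powers:
  (x¹⁰)¹ = x¹⁰, (x¹⁰)² = x²⁰, (x¹⁰)³ = x⁴, (x¹⁰)⁴ = x¹⁴, (x¹⁰)⁵ = x²⁴, (x¹⁰)⁶ = x⁸, (x¹⁰)⁷ = x¹⁸, (x¹⁰)⁸ = x², (x¹⁰)⁹ = x¹², (x¹⁰)¹⁰ = x²², (x¹⁰)¹¹ = x⁶, (x¹⁰)¹² = x¹⁶, (x¹⁰)¹³ = e.
So |⟨x¹⁰⟩| = ord(x¹⁰) = 13. With |G| = 26, by Lagrange [G : ⟨x¹⁰⟩] = 26/13 = 2.

Answer: 2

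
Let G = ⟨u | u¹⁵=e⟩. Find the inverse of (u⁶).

The order of (u⁶) is 5 (smallest k with (u⁶)ᵏ = e), so (u⁶)⁻¹ = (u⁶)⁴ = u⁹.
Check: (u⁶) · (u⁹) → (u⁶) · u⁹ = e, giving e as required.

Answer: u⁹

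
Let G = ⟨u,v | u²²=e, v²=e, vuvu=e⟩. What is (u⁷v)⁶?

Compute successive powers of (u⁷v), reducing at each step:
  (u⁷v)²: (u⁷v) · u⁷ = v;   v · v = e
  (u⁷v)³: e · u⁷ = u⁷;   (u⁷) · v = u⁷v
  (u⁷v)⁴: (u⁷v) · u⁷ = v;   v · v = e
  (u⁷v)⁵: e · u⁷ = u⁷;   (u⁷) · v = u⁷v
  (u⁷v)⁶: (u⁷v) · u⁷ = v;   v · v = e

Answer: e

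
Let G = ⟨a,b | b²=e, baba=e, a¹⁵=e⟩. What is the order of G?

Enumerate words in the generators, reducing via the relations: the distinct elements are
  {a, b, e, ab, a², a³, a⁴, a⁵, a⁶, a⁷, a⁸, a⁹, a²b, a³b, a¹², a¹³, a¹¹, a¹⁰, a¹⁴, a⁴b, a⁵b, a⁶b, a⁷b, a⁸b, a⁹b, a¹²b, a¹³b, a¹¹b, a¹⁰b, a¹⁴b}.
No further products give new elements, so |G| = 30.

Answer: 30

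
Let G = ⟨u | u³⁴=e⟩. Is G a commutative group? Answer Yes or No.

G has a single generator, so G is cyclic and hence abelian.

Answer: Yes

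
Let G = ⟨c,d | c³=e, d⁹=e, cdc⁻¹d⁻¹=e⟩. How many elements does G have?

Enumerate words in the generators, reducing via the relations: the distinct elements are
  {c, d, e, cd, c², d², d³, d⁴, d⁵, d⁶, d⁷, d⁸, cd², cd³, cd⁴, cd⁵, cd⁶, cd⁷, cd⁸, c²d, c²d², c²d³, c²d⁴, c²d⁵, c²d⁶, c²d⁷, c²d⁸}.
No further products give new elements, so |G| = 27.

Answer: 27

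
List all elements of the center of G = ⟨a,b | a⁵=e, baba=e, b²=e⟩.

An element z ∈ Z(G) iff z commutes with every generator.
For example e is central: e·a = a = a·e; e·b = b = b·e.
Whereas a ∉ Z(G) since a·b = ab ≠ a⁴b = b·a.
Checking each of the 10 elements this way gives Z(G) = {e}, of order 1.

Answer: {e}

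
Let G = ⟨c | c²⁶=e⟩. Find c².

Compute successive powers of c, reducing at each step:
  c²: c · c = c²

Answer: c²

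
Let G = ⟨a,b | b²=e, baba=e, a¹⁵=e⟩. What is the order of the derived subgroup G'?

G' = [G, G] is generated by all commutators. The generator-pair commutators are: [a, b] = a².
The subgroup they normally generate is {e, a, a², a³, a⁴, a⁵, a⁶, a⁷, a⁸, a⁹, a¹⁰, a¹¹, a¹², a¹³, a¹⁴}, of order 15.
Check: |G/G'| = 30/15 = 2 is the order of the abelianisation.

Answer: 15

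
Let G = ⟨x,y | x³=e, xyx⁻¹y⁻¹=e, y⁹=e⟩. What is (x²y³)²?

Compute successive powers of (x²y³), reducing at each step:
  (x²y³)²: (x²y³) · x² = xy³;   (xy³) · y³ = xy⁶

Answer: xy⁶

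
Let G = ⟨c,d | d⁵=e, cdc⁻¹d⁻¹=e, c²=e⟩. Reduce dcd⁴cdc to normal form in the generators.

Multiply left to right, reducing at each step:
  d · c = cd
  (cd) · d⁴ = c
  c · c = e
  e · d = d
  d · c = cd

Answer: cd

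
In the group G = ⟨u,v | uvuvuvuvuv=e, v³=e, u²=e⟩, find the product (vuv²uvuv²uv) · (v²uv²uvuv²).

Compute (vuv²uvuv²uv) · (v²uv²uvuv²) by multiplying left to right and reducing via the relations at each step:
  (vuv²uvuv²uv) · v² = vuv²uvuv²u
  (vuv²uvuv²u) · u = vuv²uvuv²
  (vuv²uvuv²) · v² = vuv²uvuv
  (vuv²uvuv) · u = vuvuv²uv²
  (vuvuv²uv²) · v = vuvuv²u
  (vuvuv²u) · u = vuvuv²
  (vuvuv²) · v² = uv²uv²u

Answer: uv²uv²u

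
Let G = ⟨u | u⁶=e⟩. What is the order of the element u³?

Compute successive powers until reaching e:
  (u³)¹ = u³, (u³)² = e.
The smallest positive k with (u³)ᵏ = e is 2.

Answer: 2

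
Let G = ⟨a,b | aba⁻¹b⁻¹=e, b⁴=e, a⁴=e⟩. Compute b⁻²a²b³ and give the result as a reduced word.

Multiply left to right, reducing at each step:
  (b²) · a² = a²b²
  (a²b²) · b³ = a²b

Answer: a²b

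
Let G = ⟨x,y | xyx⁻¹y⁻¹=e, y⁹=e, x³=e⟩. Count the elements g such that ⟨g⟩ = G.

⟨g⟩ = G would require ord(g) = |G| = 27, but the maximum element order in G is 9 < 27. So G is not cyclic and no single element generates it: the count is 0.

Answer: 0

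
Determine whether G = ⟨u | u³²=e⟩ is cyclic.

|G| = 32. The element u has order 32 (its powers give 32 distinct elements), so ⟨u⟩ = G and G is cyclic.

Answer: Yes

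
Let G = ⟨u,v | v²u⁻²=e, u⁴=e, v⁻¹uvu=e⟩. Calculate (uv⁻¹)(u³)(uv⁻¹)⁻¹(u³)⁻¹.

[(uv⁻¹), (u³)] = (uv⁻¹)·(u³)·(uv⁻¹)⁻¹·(u³)⁻¹.
  (uv⁻¹) · (u³) = v
  v · (uv) = u
  u · u = u²

Answer: u²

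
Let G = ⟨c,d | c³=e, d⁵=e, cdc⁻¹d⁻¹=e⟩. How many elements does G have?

Enumerate words in the generators, reducing via the relations: the distinct elements are
  {c, d, e, cd, c², d², d³, d⁴, cd², cd³, cd⁴, c²d, c²d², c²d³, c²d⁴}.
No further products give new elements, so |G| = 15.

Answer: 15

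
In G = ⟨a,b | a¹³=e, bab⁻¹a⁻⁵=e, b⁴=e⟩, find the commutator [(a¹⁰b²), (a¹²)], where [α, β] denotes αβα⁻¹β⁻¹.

[(a¹⁰b²), (a¹²)] = (a¹⁰b²)·(a¹²)·(a¹⁰b²)⁻¹·(a¹²)⁻¹.
  (a¹⁰b²) · (a¹²) = a¹¹b²
  (a¹¹b²) · (a¹⁰b²) = a
  a · a = a²

Answer: a²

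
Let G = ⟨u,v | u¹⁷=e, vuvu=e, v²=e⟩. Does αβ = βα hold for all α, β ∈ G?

u·v = uv but v·u = u¹⁶v, so u·v ≠ v·u and G is not abelian.

Answer: No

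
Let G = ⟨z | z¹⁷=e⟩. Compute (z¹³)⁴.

Compute successive powers of (z¹³), reducing at each step:
  (z¹³)²: (z¹³) · z¹³ = z⁹
  (z¹³)³: (z⁹) · z¹³ = z⁵
  (z¹³)⁴: (z⁵) · z¹³ = z

Answer: z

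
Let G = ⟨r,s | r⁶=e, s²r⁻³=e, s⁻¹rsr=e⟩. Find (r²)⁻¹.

The order of (r²) is 3 (smallest k with (r²)ᵏ = e), so (r²)⁻¹ = (r²)² = r⁴.
Check: (r²) · (r⁴) → (r²) · r⁴ = e, giving e as required.

Answer: r⁴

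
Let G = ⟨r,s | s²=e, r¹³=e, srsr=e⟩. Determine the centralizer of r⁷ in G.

⟨r⁷⟩ ⊆ C_G(r⁷) since powers of r⁷ commute with r⁷; so |C_G(r⁷)| ≥ |⟨r⁷⟩| = 13.
By orbit–stabilizer, |C_G(r⁷)| = |G| / |conj. class of r⁷| = 26 / 2 = 13.
The 13 elements commuting with r⁷ are {e, r, r², r³, r⁴, r⁵, r⁶, r⁷, r⁸, r⁹, r¹⁰, r¹¹, r¹²}.

Answer: {e, r, r², r³, r⁴, r⁵, r⁶, r⁷, r⁸, r⁹, r¹⁰, r¹¹, r¹²}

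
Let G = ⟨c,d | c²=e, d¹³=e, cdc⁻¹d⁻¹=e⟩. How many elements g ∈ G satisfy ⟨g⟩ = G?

G is cyclic of order 26. An element generates G iff its order is 26, and a cyclic group of order 26 has exactly φ(26) = 12 such elements.

Answer: 12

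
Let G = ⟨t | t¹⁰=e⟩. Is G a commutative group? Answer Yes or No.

G has a single generator, so G is cyclic and hence abelian.

Answer: Yes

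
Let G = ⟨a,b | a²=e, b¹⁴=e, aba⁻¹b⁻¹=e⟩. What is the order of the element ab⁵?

Compute successive powers until reaching e:
  (ab⁵)¹ = ab⁵, (ab⁵)² = b¹⁰, (ab⁵)³ = ab, (ab⁵)⁴ = b⁶, (ab⁵)⁵ = ab¹¹, (ab⁵)⁶ = b², (ab⁵)⁷ = ab⁷, (ab⁵)⁸ = b¹², (ab⁵)⁹ = ab³, (ab⁵)¹⁰ = b⁸, (ab⁵)¹¹ = ab¹³, (ab⁵)¹² = b⁴, (ab⁵)¹³ = ab⁹, (ab⁵)¹⁴ = e.
The smallest positive k with (ab⁵)ᵏ = e is 14.

Answer: 14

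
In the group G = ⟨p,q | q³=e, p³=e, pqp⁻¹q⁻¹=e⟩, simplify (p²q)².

Compute successive powers of (p²q), reducing at each step:
  (p²q)²: (p²q) · p² = pq;   (pq) · q = pq²

Answer: pq²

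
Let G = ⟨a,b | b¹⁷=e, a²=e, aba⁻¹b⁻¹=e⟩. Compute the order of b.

Compute successive powers until reaching e:
  b¹ = b, b² = b², b³ = b³, b⁴ = b⁴, b⁵ = b⁵, b⁶ = b⁶, b⁷ = b⁷, b⁸ = b⁸, b⁹ = b⁹, b¹⁰ = b¹⁰, b¹¹ = b¹¹, b¹² = b¹², b¹³ = b¹³, b¹⁴ = b¹⁴, b¹⁵ = b¹⁵, b¹⁶ = b¹⁶, b¹⁷ = e.
The smallest positive k with bᵏ = e is 17.

Answer: 17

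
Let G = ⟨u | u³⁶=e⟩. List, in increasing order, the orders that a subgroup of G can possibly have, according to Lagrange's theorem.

|G| = 36 = 2² · 3². By Lagrange's theorem the order of any subgroup divides 36; the divisors of 36 are 1, 2, 3, 4, 6, 9, 12, 18, 36.

Answer: 1, 2, 3, 4, 6, 9, 12, 18, 36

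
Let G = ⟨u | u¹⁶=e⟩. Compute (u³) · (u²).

Compute (u³) · (u²) by multiplying left to right and reducing via the relations at each step:
  (u³) · u² = u⁵

Answer: u⁵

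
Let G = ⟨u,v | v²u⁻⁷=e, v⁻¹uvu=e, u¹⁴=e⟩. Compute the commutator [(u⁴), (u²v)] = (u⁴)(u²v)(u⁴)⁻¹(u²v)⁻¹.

[(u⁴), (u²v)] = (u⁴)·(u²v)·(u⁴)⁻¹·(u²v)⁻¹.
  (u⁴) · (u²v) = u⁶v
  (u⁶v) · (u¹⁰) = u³v⁻¹
  (u³v⁻¹) · (u²v⁻¹) = u⁸

Answer: u⁸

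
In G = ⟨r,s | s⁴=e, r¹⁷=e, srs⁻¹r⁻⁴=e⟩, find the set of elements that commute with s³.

⟨s³⟩ ⊆ C_G(s³) since powers of s³ commute with s³; so |C_G(s³)| ≥ |⟨s³⟩| = 4.
By orbit–stabilizer, |C_G(s³)| = |G| / |conj. class of s³| = 68 / 17 = 4.
The 4 elements commuting with s³ are {e, s, s², s³}.

Answer: {e, s, s², s³}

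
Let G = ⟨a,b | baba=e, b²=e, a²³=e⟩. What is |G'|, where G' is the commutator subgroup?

G' = [G, G] is generated by all commutators. The generator-pair commutators are: [a, b] = a².
The subgroup they normally generate is {e, a, a², a³, a⁴, a⁵, a⁶, a⁷, a⁸, a⁹, a¹⁰, a¹¹, a¹², a¹³, a¹⁴, a¹⁵, a¹⁶, a¹⁷, a¹⁸, a¹⁹, a²⁰, a²¹, a²²}, of order 23.
Check: |G/G'| = 46/23 = 2 is the order of the abelianisation.

Answer: 23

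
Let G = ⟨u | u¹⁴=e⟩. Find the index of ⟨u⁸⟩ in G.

First find ord(u⁸) by computing successive powers:
  (u⁸)¹ = u⁸, (u⁸)² = u², (u⁸)³ = u¹⁰, (u⁸)⁴ = u⁴, (u⁸)⁵ = u¹², (u⁸)⁶ = u⁶, (u⁸)⁷ = e.
So |⟨u⁸⟩| = ord(u⁸) = 7. With |G| = 14, by Lagrange [G : ⟨u⁸⟩] = 14/7 = 2.

Answer: 2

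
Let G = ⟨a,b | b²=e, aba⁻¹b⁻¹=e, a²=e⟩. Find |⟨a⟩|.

|⟨a⟩| equals the order of a. Compute successive powers until reaching e:
  a¹ = a, a² = e.
The smallest positive k with aᵏ = e is 2, so |⟨a⟩| = 2.

Answer: 2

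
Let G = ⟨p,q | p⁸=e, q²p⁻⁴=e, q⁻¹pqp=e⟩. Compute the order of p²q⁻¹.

Compute successive powers until reaching e:
  (p²q⁻¹)¹ = p²q⁻¹, (p²q⁻¹)² = p⁴, (p²q⁻¹)³ = p²q, (p²q⁻¹)⁴ = e.
The smallest positive k with (p²q⁻¹)ᵏ = e is 4.

Answer: 4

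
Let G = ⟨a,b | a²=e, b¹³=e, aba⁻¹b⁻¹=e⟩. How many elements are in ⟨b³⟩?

|⟨b³⟩| equals the order of b³. Compute successive powers until reaching e:
  (b³)¹ = b³, (b³)² = b⁶, (b³)³ = b⁹, (b³)⁴ = b¹², (b³)⁵ = b², (b³)⁶ = b⁵, (b³)⁷ = b⁸, (b³)⁸ = b¹¹, (b³)⁹ = b, (b³)¹⁰ = b⁴, (b³)¹¹ = b⁷, (b³)¹² = b¹⁰, (b³)¹³ = e.
The smallest positive k with (b³)ᵏ = e is 13, so |⟨b³⟩| = 13.

Answer: 13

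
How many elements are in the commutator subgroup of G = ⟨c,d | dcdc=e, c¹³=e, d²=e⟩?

G' = [G, G] is generated by all commutators. The generator-pair commutators are: [c, d] = c².
The subgroup they normally generate is {e, c, c², c³, c⁴, c⁵, c⁶, c⁷, c⁸, c⁹, c¹⁰, c¹¹, c¹²}, of order 13.
Check: |G/G'| = 26/13 = 2 is the order of the abelianisation.

Answer: 13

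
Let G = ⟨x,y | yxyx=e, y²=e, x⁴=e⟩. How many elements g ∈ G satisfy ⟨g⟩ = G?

⟨g⟩ = G would require ord(g) = |G| = 8, but the maximum element order in G is 4 < 8. So G is not cyclic and no single element generates it: the count is 0.

Answer: 0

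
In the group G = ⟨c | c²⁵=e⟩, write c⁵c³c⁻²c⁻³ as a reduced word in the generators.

Multiply left to right, reducing at each step:
  (c⁵) · c³ = c⁸
  (c⁸) · c⁻² = c⁶
  (c⁶) · c⁻³ = c³

Answer: c³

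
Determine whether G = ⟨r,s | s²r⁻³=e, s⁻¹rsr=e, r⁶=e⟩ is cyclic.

Every cyclic group is abelian. But r·s = rs while s·r = r²s⁻¹, so r·s ≠ s·r and G is not abelian. Hence G is not cyclic.

Answer: No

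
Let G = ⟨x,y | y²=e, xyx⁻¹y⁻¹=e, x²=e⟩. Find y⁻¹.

The order of y is 2 (smallest k with yᵏ = e), so y⁻¹ = y¹ = y.
Check: y · y → y · y = e, giving e as required.

Answer: y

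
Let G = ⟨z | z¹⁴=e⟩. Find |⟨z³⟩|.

|⟨z³⟩| equals the order of z³. Compute successive powers until reaching e:
  (z³)¹ = z³, (z³)² = z⁶, (z³)³ = z⁹, (z³)⁴ = z¹², (z³)⁵ = z, (z³)⁶ = z⁴, (z³)⁷ = z⁷, (z³)⁸ = z¹⁰, (z³)⁹ = z¹³, (z³)¹⁰ = z², (z³)¹¹ = z⁵, (z³)¹² = z⁸, (z³)¹³ = z¹¹, (z³)¹⁴ = e.
The smallest positive k with (z³)ᵏ = e is 14, so |⟨z³⟩| = 14.

Answer: 14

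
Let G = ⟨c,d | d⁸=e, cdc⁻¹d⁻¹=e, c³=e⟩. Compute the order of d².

Compute successive powers until reaching e:
  (d²)¹ = d², (d²)² = d⁴, (d²)³ = d⁶, (d²)⁴ = e.
The smallest positive k with (d²)ᵏ = e is 4.

Answer: 4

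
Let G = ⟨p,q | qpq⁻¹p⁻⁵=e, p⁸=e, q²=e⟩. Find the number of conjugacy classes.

The conjugacy classes (representative and size) are:
  [e] (size 1), [p⁵] (size 2), [p²] (size 1), [p⁷] (size 2), [p⁴] (size 1), [p⁶] (size 1), [q] (size 2), [p⁵q] (size 2), [p²q] (size 2), [p³q] (size 2).
Class equation: 1 + 2 + 1 + 2 + 1 + 1 + 2 + 2 + 2 + 2 = 16 = |G|. So G has 10 conjugacy classes.

Answer: 10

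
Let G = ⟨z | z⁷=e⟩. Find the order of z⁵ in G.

Compute successive powers until reaching e:
  (z⁵)¹ = z⁵, (z⁵)² = z³, (z⁵)³ = z, (z⁵)⁴ = z⁶, (z⁵)⁵ = z⁴, (z⁵)⁶ = z², (z⁵)⁷ = e.
The smallest positive k with (z⁵)ᵏ = e is 7.

Answer: 7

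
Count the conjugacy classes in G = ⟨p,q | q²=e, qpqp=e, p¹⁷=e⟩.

The conjugacy classes (representative and size) are:
  [e] (size 1), [p¹⁶] (size 2), [p²] (size 2), [p³] (size 2), [p¹³] (size 2), [p¹²] (size 2), [p⁶] (size 2), [p¹⁰] (size 2), [p⁹] (size 2), [p⁷q] (size 17).
Class equation: 1 + 2 + 2 + 2 + 2 + 2 + 2 + 2 + 2 + 17 = 34 = |G|. So G has 10 conjugacy classes.

Answer: 10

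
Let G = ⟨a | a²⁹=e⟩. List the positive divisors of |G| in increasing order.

|G| = 29 = 29. By Lagrange's theorem the order of any subgroup divides 29; the divisors of 29 are 1, 29.

Answer: 1, 29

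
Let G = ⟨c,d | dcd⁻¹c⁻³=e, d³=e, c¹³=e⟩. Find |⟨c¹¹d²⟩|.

|⟨c¹¹d²⟩| equals the order of c¹¹d². Compute successive powers until reaching e:
  (c¹¹d²)¹ = c¹¹d², (c¹¹d²)² = c⁶d, (c¹¹d²)³ = e.
The smallest positive k with (c¹¹d²)ᵏ = e is 3, so |⟨c¹¹d²⟩| = 3.

Answer: 3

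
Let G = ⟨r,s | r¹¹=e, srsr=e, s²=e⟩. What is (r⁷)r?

Compute (r⁷) · r by multiplying left to right and reducing via the relations at each step:
  (r⁷) · r = r⁸

Answer: r⁸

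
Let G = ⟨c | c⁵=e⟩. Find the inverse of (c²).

The order of (c²) is 5 (smallest k with (c²)ᵏ = e), so (c²)⁻¹ = (c²)⁴ = c³.
Check: (c²) · (c³) → (c²) · c³ = e, giving e as required.

Answer: c³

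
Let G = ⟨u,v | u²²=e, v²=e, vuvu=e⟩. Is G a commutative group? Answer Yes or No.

u·v = uv but v·u = u²¹v, so u·v ≠ v·u and G is not abelian.

Answer: No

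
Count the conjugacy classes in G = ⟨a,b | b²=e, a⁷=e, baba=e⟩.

The conjugacy classes (representative and size) are:
  [e] (size 1), [a⁶] (size 2), [a⁵] (size 2), [a⁴] (size 2), [ab] (size 7).
Class equation: 1 + 2 + 2 + 2 + 7 = 14 = |G|. So G has 5 conjugacy classes.

Answer: 5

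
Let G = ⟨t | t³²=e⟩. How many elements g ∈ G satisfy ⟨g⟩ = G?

G is cyclic of order 32. An element generates G iff its order is 32, and a cyclic group of order 32 has exactly φ(32) = 16 such elements.

Answer: 16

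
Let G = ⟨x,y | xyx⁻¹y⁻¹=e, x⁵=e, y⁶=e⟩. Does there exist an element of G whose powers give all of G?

|G| = 30. The element xy has order 30 (its powers give 30 distinct elements), so ⟨xy⟩ = G and G is cyclic.

Answer: Yes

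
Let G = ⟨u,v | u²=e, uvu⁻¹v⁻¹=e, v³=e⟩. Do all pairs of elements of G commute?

Each pair of generators commutes: u·v = uv = v·u. Since the generators pairwise commute, every element of G commutes with every other, so G is abelian.

Answer: Yes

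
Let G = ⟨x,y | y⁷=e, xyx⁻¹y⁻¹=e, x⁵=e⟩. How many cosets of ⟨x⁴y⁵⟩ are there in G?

First find ord(x⁴y⁵) by computing successive powers:
  (x⁴y⁵)¹ = x⁴y⁵, (x⁴y⁵)² = x³y³, (x⁴y⁵)³ = x²y, (x⁴y⁵)⁴ = xy⁶, (x⁴y⁵)⁵ = y⁴, (x⁴y⁵)⁶ = x⁴y², (x⁴y⁵)⁷ = x³, (x⁴y⁵)⁸ = x²y⁵, (x⁴y⁵)⁹ = xy³, (x⁴y⁵)¹⁰ = y, (x⁴y⁵)¹¹ = x⁴y⁶, (x⁴y⁵)¹² = x³y⁴, (x⁴y⁵)¹³ = x²y², (x⁴y⁵)¹⁴ = x, (x⁴y⁵)¹⁵ = y⁵, (x⁴y⁵)¹⁶ = x⁴y³, (x⁴y⁵)¹⁷ = x³y, (x⁴y⁵)¹⁸ = x²y⁶, (x⁴y⁵)¹⁹ = xy⁴, (x⁴y⁵)²⁰ = y², (x⁴y⁵)²¹ = x⁴, (x⁴y⁵)²² = x³y⁵, (x⁴y⁵)²³ = x²y³, (x⁴y⁵)²⁴ = xy, (x⁴y⁵)²⁵ = y⁶, (x⁴y⁵)²⁶ = x⁴y⁴, (x⁴y⁵)²⁷ = x³y², (x⁴y⁵)²⁸ = x², (x⁴y⁵)²⁹ = xy⁵, (x⁴y⁵)³⁰ = y³, (x⁴y⁵)³¹ = x⁴y, (x⁴y⁵)³² = x³y⁶, (x⁴y⁵)³³ = x²y⁴, (x⁴y⁵)³⁴ = xy², (x⁴y⁵)³⁵ = e.
So |⟨x⁴y⁵⟩| = ord(x⁴y⁵) = 35. With |G| = 35, by Lagrange [G : ⟨x⁴y⁵⟩] = 35/35 = 1.

Answer: 1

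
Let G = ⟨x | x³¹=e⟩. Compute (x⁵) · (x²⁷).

Compute (x⁵) · (x²⁷) by multiplying left to right and reducing via the relations at each step:
  (x⁵) · x²⁷ = x

Answer: x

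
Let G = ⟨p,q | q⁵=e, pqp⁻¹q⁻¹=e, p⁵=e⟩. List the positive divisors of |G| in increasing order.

|G| = 25 = 5². By Lagrange's theorem the order of any subgroup divides 25; the divisors of 25 are 1, 5, 25.

Answer: 1, 5, 25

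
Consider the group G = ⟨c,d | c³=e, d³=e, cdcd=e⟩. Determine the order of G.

Enumerate words in the generators, reducing via the relations: the distinct elements are
  {c, d, e, cd, c², d², cd², c²d, dc², d²c, cd²c, c²d²}.
No further products give new elements, so |G| = 12.

Answer: 12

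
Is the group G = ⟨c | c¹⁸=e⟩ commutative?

G has a single generator, so G is cyclic and hence abelian.

Answer: Yes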